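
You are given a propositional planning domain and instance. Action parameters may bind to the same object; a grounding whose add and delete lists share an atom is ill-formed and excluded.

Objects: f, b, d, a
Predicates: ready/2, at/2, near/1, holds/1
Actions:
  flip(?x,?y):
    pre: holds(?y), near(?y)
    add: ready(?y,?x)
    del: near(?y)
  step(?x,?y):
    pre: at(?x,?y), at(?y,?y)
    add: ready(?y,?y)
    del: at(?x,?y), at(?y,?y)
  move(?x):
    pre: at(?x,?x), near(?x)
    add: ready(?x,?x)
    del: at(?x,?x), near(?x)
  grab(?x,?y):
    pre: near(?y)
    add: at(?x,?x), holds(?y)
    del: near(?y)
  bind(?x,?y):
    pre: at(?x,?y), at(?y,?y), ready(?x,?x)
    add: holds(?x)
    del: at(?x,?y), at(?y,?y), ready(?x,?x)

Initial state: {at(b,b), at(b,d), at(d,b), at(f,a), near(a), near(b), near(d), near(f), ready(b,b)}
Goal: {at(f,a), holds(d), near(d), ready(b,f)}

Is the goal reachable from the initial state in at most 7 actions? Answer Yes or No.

1. grab(d,f)  →  {at(b,b), at(b,d), at(d,b), at(d,d), at(f,a), holds(f), near(a), near(b), near(d), ready(b,b)}
2. step(b,d)  →  {at(b,b), at(d,b), at(f,a), holds(f), near(a), near(b), near(d), ready(b,b), ready(d,d)}
3. grab(d,a)  →  {at(b,b), at(d,b), at(d,d), at(f,a), holds(a), holds(f), near(b), near(d), ready(b,b), ready(d,d)}
4. bind(b,b)  →  {at(d,b), at(d,d), at(f,a), holds(a), holds(b), holds(f), near(b), near(d), ready(d,d)}
5. flip(f,b)  →  {at(d,b), at(d,d), at(f,a), holds(a), holds(b), holds(f), near(d), ready(b,f), ready(d,d)}
6. bind(d,d)  →  {at(d,b), at(f,a), holds(a), holds(b), holds(d), holds(f), near(d), ready(b,f)}
optimal plan length = 6; 6 ≤ 7

Yes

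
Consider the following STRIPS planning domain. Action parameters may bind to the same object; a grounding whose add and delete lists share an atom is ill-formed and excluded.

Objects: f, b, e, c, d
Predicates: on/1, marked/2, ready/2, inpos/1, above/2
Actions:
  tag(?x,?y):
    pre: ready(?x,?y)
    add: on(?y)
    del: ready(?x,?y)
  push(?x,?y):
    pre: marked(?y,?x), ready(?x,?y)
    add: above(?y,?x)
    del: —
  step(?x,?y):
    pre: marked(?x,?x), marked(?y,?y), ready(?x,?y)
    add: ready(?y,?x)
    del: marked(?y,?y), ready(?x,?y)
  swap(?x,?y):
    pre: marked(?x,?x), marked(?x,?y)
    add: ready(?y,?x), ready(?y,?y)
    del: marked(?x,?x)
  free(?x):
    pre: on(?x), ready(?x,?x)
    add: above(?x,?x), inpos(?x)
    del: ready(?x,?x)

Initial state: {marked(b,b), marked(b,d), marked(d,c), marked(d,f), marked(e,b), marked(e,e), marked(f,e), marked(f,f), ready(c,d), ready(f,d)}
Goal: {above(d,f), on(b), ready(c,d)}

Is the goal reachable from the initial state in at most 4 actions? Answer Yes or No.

Yes

1. push(f,d)  →  {above(d,f), marked(b,b), marked(b,d), marked(d,c), marked(d,f), marked(e,b), marked(e,e), marked(f,e), marked(f,f), ready(c,d), ready(f,d)}
2. swap(b,b)  →  {above(d,f), marked(b,d), marked(d,c), marked(d,f), marked(e,b), marked(e,e), marked(f,e), marked(f,f), ready(b,b), ready(c,d), ready(f,d)}
3. tag(b,b)  →  {above(d,f), marked(b,d), marked(d,c), marked(d,f), marked(e,b), marked(e,e), marked(f,e), marked(f,f), on(b), ready(c,d), ready(f,d)}
optimal plan length = 3; 3 ≤ 4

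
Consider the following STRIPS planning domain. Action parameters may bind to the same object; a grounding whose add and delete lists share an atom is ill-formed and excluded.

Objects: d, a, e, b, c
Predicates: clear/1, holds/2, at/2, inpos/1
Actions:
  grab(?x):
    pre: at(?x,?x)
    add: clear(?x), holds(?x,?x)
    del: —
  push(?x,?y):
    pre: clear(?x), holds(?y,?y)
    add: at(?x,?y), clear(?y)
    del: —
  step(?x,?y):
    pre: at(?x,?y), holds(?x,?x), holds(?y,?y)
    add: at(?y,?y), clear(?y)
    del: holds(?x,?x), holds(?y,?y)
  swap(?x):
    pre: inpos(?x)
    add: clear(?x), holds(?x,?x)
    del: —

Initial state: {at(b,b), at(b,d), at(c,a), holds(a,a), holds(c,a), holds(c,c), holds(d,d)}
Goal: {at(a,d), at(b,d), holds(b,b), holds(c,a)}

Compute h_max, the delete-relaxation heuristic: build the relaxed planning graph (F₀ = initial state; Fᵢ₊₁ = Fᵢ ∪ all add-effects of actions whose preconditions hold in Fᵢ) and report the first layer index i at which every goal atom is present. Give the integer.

2

F0 = init (7 atoms)
F1 = F0 ∪ {at(a,a), clear(a), clear(b), holds(b,b)}  (11 atoms)
F2 = F1 ∪ {at(a,b), at(a,c), at(a,d), at(b,a), at(b,c), at(d,d), clear(c), clear(d)}  (19 atoms)
goal ⊆ F2  ⇒  h_max = 2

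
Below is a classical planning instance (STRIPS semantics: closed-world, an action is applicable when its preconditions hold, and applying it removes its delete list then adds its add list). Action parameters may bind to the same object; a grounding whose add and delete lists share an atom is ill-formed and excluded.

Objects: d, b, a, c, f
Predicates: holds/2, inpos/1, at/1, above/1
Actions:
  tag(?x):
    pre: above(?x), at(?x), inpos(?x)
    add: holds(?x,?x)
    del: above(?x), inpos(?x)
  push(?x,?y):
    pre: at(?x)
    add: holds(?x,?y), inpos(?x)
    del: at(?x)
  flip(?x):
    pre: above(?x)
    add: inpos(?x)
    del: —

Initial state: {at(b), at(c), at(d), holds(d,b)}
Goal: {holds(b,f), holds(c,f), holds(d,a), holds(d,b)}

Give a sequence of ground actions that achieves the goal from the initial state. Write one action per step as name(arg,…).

push(d,a); push(b,f); push(c,f)

1. push(d,a)  →  {at(b), at(c), holds(d,a), holds(d,b), inpos(d)}
2. push(b,f)  →  {at(c), holds(b,f), holds(d,a), holds(d,b), inpos(b), inpos(d)}
3. push(c,f)  →  {holds(b,f), holds(c,f), holds(d,a), holds(d,b), inpos(b), inpos(c), inpos(d)}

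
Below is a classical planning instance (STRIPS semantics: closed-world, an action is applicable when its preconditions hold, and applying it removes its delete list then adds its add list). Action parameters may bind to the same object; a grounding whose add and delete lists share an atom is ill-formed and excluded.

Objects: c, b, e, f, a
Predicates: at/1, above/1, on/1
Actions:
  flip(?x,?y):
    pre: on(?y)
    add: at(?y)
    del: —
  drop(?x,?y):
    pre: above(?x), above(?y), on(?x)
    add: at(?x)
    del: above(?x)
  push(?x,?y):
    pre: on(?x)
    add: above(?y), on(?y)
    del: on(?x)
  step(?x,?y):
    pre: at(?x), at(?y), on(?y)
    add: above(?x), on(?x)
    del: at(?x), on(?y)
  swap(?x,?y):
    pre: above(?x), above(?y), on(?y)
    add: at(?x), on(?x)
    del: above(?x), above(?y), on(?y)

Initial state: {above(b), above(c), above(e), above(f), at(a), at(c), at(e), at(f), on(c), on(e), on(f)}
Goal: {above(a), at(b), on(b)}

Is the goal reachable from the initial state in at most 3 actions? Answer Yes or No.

1. push(c,a)  →  {above(a), above(b), above(c), above(e), above(f), at(a), at(c), at(e), at(f), on(a), on(e), on(f)}
2. swap(b,e)  →  {above(a), above(c), above(f), at(a), at(b), at(c), at(e), at(f), on(a), on(b), on(f)}
optimal plan length = 2; 2 ≤ 3

Yes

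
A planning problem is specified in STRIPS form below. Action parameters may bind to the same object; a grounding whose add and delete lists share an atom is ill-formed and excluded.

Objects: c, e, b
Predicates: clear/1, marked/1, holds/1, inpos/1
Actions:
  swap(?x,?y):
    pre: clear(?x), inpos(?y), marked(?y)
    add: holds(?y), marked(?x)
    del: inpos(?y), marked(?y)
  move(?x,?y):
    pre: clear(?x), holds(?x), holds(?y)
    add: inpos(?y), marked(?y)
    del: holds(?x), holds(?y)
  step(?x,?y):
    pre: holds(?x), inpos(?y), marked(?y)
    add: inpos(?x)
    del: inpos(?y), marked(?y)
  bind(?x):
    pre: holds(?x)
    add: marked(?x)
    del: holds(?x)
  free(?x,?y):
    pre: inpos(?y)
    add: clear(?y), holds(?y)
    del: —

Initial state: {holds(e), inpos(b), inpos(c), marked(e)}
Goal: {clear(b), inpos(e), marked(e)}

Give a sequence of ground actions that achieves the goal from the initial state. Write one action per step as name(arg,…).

free(c,b); move(b,e)

1. free(c,b)  →  {clear(b), holds(b), holds(e), inpos(b), inpos(c), marked(e)}
2. move(b,e)  →  {clear(b), inpos(b), inpos(c), inpos(e), marked(e)}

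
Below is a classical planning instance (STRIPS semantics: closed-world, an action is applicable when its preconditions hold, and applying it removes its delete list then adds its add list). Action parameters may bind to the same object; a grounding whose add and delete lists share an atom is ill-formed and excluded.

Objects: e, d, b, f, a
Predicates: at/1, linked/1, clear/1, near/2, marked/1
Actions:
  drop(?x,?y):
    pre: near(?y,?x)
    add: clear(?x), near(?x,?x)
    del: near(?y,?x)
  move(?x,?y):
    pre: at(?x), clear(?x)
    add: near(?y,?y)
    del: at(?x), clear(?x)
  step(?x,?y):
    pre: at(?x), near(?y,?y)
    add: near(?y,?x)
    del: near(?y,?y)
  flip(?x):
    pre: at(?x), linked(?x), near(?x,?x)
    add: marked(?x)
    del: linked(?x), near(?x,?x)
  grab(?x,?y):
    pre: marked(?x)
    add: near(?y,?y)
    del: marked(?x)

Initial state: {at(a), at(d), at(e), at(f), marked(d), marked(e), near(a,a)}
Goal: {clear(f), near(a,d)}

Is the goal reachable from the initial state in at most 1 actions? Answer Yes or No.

1. step(d,a)  →  {at(a), at(d), at(e), at(f), marked(d), marked(e), near(a,d)}
2. grab(e,e)  →  {at(a), at(d), at(e), at(f), marked(d), near(a,d), near(e,e)}
3. step(f,e)  →  {at(a), at(d), at(e), at(f), marked(d), near(a,d), near(e,f)}
4. drop(f,e)  →  {at(a), at(d), at(e), at(f), clear(f), marked(d), near(a,d), near(f,f)}
optimal plan length = 4; 4 > 1

No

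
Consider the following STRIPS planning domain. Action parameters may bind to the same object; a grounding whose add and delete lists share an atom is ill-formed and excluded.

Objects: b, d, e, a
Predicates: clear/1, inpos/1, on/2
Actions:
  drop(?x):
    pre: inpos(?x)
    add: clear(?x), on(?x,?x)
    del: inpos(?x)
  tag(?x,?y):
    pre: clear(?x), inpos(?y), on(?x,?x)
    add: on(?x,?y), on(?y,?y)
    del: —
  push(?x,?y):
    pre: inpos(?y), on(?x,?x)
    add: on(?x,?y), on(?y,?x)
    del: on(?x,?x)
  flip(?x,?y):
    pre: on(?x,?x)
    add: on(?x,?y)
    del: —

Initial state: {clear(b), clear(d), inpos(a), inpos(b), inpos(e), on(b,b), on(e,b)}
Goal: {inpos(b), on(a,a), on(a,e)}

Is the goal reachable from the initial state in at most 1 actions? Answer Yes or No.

No

1. drop(a)  →  {clear(a), clear(b), clear(d), inpos(b), inpos(e), on(a,a), on(b,b), on(e,b)}
2. tag(a,e)  →  {clear(a), clear(b), clear(d), inpos(b), inpos(e), on(a,a), on(a,e), on(b,b), on(e,b), on(e,e)}
optimal plan length = 2; 2 > 1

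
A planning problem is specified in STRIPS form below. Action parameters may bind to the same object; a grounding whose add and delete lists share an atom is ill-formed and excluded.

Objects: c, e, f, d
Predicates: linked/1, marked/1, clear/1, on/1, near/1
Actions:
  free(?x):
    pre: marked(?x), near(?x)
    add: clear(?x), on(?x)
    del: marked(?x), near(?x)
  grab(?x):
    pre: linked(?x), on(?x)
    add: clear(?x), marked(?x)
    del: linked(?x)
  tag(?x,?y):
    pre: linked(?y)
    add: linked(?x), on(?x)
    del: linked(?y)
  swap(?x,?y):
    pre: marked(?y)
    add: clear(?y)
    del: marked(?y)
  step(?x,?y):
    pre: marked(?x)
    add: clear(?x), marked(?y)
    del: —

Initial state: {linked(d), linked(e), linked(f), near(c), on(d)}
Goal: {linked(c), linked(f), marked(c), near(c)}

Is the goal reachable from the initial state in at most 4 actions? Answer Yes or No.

Yes

1. grab(d)  →  {clear(d), linked(e), linked(f), marked(d), near(c), on(d)}
2. tag(c,e)  →  {clear(d), linked(c), linked(f), marked(d), near(c), on(c), on(d)}
3. step(d,c)  →  {clear(d), linked(c), linked(f), marked(c), marked(d), near(c), on(c), on(d)}
optimal plan length = 3; 3 ≤ 4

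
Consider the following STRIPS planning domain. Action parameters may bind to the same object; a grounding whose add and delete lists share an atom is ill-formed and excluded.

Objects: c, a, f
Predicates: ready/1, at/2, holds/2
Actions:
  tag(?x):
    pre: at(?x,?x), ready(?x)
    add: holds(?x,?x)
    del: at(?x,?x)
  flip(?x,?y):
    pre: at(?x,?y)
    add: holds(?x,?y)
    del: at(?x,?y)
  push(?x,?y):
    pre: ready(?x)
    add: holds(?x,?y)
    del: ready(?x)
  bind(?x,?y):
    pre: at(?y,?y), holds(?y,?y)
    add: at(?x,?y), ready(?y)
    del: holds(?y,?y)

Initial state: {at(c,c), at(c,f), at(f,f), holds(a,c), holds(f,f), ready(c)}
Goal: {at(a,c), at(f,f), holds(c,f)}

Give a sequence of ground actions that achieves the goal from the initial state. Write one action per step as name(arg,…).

1. flip(c,f)  →  {at(c,c), at(f,f), holds(a,c), holds(c,f), holds(f,f), ready(c)}
2. push(c,c)  →  {at(c,c), at(f,f), holds(a,c), holds(c,c), holds(c,f), holds(f,f)}
3. bind(a,c)  →  {at(a,c), at(c,c), at(f,f), holds(a,c), holds(c,f), holds(f,f), ready(c)}

flip(c,f); push(c,c); bind(a,c)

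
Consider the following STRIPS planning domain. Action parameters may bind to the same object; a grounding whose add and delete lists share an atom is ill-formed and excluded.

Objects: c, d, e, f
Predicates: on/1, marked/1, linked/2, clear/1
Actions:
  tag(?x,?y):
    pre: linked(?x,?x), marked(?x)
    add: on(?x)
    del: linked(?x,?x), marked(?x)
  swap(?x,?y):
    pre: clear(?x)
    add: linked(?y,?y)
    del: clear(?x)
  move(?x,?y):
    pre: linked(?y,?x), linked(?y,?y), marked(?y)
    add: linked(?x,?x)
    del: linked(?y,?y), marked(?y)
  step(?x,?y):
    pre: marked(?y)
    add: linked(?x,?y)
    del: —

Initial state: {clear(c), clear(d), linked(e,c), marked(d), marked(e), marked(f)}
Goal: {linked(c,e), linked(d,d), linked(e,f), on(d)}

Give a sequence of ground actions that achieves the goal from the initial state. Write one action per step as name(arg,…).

1. swap(c,d)  →  {clear(d), linked(d,d), linked(e,c), marked(d), marked(e), marked(f)}
2. tag(d,c)  →  {clear(d), linked(e,c), marked(e), marked(f), on(d)}
3. swap(d,d)  →  {linked(d,d), linked(e,c), marked(e), marked(f), on(d)}
4. step(c,e)  →  {linked(c,e), linked(d,d), linked(e,c), marked(e), marked(f), on(d)}
5. step(e,f)  →  {linked(c,e), linked(d,d), linked(e,c), linked(e,f), marked(e), marked(f), on(d)}

swap(c,d); tag(d,c); swap(d,d); step(c,e); step(e,f)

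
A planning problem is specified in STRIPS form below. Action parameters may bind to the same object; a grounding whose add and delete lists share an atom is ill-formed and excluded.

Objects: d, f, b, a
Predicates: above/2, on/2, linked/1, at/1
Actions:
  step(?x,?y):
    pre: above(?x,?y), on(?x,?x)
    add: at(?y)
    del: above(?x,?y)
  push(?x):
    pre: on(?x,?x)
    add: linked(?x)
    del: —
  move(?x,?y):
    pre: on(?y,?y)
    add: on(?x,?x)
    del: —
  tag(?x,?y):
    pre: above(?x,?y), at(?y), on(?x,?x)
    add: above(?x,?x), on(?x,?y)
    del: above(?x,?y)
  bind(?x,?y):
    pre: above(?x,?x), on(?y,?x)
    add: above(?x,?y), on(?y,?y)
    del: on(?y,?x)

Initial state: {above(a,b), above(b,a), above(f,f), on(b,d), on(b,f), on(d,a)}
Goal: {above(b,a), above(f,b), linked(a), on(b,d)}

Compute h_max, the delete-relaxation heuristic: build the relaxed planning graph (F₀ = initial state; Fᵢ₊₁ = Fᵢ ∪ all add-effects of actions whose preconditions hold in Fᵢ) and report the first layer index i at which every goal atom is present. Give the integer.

3

F0 = init (6 atoms)
F1 = F0 ∪ {above(f,b), on(b,b)}  (8 atoms)
F2 = F1 ∪ {at(a), linked(b), on(a,a), on(d,d), on(f,f)}  (13 atoms)
F3 = F2 ∪ {above(b,b), at(b), at(f), linked(a), linked(d), linked(f), on(b,a)}  (20 atoms)
goal ⊆ F3  ⇒  h_max = 3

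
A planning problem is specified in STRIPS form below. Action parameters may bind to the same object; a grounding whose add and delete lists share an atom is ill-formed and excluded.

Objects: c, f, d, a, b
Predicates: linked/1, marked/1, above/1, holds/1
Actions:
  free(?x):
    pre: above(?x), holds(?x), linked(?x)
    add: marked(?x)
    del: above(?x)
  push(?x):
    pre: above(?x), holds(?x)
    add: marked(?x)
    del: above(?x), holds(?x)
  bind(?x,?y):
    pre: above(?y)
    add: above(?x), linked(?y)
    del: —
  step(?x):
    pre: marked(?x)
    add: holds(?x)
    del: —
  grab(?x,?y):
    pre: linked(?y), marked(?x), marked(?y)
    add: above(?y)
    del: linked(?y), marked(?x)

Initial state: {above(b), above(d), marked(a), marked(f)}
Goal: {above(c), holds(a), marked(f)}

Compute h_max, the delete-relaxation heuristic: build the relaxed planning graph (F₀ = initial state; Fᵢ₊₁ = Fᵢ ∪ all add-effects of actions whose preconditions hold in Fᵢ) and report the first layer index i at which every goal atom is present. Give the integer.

F0 = init (4 atoms)
F1 = F0 ∪ {above(a), above(c), above(f), holds(a), holds(f), linked(b), linked(d)}  (11 atoms)
goal ⊆ F1  ⇒  h_max = 1

1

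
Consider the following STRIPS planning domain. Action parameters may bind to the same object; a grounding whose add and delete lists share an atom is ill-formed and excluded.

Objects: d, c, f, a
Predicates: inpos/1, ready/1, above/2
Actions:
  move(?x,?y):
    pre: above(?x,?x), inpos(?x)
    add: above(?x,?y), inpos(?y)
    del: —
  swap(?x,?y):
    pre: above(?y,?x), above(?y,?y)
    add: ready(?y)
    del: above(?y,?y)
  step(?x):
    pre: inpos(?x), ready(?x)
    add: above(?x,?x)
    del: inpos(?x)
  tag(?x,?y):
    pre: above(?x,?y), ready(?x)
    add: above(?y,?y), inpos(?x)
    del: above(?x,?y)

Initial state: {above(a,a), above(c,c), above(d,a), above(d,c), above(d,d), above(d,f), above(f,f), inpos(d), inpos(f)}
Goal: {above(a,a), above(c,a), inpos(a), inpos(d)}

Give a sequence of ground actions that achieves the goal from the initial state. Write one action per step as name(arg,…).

move(d,c); move(c,a)

1. move(d,c)  →  {above(a,a), above(c,c), above(d,a), above(d,c), above(d,d), above(d,f), above(f,f), inpos(c), inpos(d), inpos(f)}
2. move(c,a)  →  {above(a,a), above(c,a), above(c,c), above(d,a), above(d,c), above(d,d), above(d,f), above(f,f), inpos(a), inpos(c), inpos(d), inpos(f)}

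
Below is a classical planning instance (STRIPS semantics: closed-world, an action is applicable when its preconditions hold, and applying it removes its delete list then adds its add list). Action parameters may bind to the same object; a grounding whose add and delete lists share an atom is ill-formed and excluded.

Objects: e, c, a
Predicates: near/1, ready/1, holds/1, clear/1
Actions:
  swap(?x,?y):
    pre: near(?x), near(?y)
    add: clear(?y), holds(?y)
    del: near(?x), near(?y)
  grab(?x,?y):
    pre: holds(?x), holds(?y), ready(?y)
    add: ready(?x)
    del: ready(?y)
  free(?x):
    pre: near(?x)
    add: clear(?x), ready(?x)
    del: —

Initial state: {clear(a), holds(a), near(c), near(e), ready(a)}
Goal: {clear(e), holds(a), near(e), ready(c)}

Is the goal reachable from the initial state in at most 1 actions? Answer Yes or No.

1. free(e)  →  {clear(a), clear(e), holds(a), near(c), near(e), ready(a), ready(e)}
2. free(c)  →  {clear(a), clear(c), clear(e), holds(a), near(c), near(e), ready(a), ready(c), ready(e)}
optimal plan length = 2; 2 > 1

No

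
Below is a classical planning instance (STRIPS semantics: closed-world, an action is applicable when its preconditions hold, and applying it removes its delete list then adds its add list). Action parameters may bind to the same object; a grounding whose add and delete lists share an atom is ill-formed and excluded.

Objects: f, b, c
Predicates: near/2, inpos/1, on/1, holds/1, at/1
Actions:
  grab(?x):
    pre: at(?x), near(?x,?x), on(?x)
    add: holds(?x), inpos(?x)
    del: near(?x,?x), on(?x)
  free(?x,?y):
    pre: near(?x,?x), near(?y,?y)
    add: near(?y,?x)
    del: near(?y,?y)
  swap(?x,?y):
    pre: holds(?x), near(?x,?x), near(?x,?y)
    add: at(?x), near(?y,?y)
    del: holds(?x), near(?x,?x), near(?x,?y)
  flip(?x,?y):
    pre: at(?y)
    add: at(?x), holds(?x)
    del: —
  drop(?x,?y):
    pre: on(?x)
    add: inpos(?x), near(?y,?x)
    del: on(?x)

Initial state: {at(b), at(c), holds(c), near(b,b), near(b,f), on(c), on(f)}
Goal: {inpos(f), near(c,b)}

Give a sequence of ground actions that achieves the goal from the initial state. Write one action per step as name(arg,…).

drop(f,f); drop(c,c); free(b,c)

1. drop(f,f)  →  {at(b), at(c), holds(c), inpos(f), near(b,b), near(b,f), near(f,f), on(c)}
2. drop(c,c)  →  {at(b), at(c), holds(c), inpos(c), inpos(f), near(b,b), near(b,f), near(c,c), near(f,f)}
3. free(b,c)  →  {at(b), at(c), holds(c), inpos(c), inpos(f), near(b,b), near(b,f), near(c,b), near(f,f)}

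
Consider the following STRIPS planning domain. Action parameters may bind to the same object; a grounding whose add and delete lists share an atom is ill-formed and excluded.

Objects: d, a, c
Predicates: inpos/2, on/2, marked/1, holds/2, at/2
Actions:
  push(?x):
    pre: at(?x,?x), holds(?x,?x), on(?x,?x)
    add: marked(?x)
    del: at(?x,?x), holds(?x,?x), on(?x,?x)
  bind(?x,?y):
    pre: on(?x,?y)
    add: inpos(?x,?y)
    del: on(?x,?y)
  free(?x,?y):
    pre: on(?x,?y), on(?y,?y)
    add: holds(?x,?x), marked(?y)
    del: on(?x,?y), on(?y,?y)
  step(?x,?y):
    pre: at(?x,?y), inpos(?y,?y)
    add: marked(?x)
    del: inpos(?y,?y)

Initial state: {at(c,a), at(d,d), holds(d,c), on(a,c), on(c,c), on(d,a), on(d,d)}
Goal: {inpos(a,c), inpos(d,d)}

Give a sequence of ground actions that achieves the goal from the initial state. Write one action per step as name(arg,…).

1. bind(d,d)  →  {at(c,a), at(d,d), holds(d,c), inpos(d,d), on(a,c), on(c,c), on(d,a)}
2. bind(a,c)  →  {at(c,a), at(d,d), holds(d,c), inpos(a,c), inpos(d,d), on(c,c), on(d,a)}

bind(d,d); bind(a,c)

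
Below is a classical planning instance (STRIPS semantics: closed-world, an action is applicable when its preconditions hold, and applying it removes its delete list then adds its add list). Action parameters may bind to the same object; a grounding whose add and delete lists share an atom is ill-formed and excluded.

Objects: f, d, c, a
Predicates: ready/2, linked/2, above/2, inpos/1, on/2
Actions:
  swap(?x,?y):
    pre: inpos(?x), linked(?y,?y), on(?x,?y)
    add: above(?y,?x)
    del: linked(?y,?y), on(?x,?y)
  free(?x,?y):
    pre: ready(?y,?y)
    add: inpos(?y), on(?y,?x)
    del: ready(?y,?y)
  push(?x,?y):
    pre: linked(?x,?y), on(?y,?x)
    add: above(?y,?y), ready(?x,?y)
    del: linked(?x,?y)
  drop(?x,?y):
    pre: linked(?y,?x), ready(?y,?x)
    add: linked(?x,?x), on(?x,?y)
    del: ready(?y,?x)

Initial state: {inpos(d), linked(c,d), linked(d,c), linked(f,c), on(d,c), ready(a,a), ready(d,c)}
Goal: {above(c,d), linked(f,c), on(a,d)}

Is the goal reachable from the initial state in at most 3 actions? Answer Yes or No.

1. free(d,a)  →  {inpos(a), inpos(d), linked(c,d), linked(d,c), linked(f,c), on(a,d), on(d,c), ready(d,c)}
2. drop(c,d)  →  {inpos(a), inpos(d), linked(c,c), linked(c,d), linked(d,c), linked(f,c), on(a,d), on(c,d), on(d,c)}
3. swap(d,c)  →  {above(c,d), inpos(a), inpos(d), linked(c,d), linked(d,c), linked(f,c), on(a,d), on(c,d)}
optimal plan length = 3; 3 ≤ 3

Yes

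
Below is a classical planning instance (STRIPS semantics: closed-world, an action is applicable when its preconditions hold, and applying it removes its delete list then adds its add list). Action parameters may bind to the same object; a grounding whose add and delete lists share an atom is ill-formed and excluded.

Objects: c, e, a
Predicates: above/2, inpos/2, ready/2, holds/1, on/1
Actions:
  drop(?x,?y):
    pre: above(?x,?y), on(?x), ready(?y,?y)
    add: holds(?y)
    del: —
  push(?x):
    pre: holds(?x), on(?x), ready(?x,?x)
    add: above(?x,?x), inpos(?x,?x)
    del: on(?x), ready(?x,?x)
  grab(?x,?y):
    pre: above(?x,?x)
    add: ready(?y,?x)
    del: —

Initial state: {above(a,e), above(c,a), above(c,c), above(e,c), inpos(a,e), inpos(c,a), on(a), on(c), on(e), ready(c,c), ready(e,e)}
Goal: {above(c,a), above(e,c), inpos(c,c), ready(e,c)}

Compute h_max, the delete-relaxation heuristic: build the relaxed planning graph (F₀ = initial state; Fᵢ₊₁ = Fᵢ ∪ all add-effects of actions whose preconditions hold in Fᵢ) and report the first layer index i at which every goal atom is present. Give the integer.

2

F0 = init (11 atoms)
F1 = F0 ∪ {holds(c), holds(e), ready(a,c), ready(e,c)}  (15 atoms)
F2 = F1 ∪ {above(e,e), inpos(c,c), inpos(e,e)}  (18 atoms)
goal ⊆ F2  ⇒  h_max = 2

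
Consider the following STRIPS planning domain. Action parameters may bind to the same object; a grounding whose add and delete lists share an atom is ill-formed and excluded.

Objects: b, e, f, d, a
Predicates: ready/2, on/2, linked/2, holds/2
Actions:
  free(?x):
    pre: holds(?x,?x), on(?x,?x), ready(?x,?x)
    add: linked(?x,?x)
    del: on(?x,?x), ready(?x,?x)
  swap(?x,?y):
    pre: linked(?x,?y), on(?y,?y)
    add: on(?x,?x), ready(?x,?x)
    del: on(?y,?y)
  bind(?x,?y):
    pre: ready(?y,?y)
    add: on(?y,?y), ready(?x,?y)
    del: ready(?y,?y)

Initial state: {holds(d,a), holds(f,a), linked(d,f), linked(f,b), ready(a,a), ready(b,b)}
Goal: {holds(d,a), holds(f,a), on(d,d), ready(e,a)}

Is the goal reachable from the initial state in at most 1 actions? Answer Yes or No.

No

1. bind(e,b)  →  {holds(d,a), holds(f,a), linked(d,f), linked(f,b), on(b,b), ready(a,a), ready(e,b)}
2. swap(f,b)  →  {holds(d,a), holds(f,a), linked(d,f), linked(f,b), on(f,f), ready(a,a), ready(e,b), ready(f,f)}
3. swap(d,f)  →  {holds(d,a), holds(f,a), linked(d,f), linked(f,b), on(d,d), ready(a,a), ready(d,d), ready(e,b), ready(f,f)}
4. bind(e,a)  →  {holds(d,a), holds(f,a), linked(d,f), linked(f,b), on(a,a), on(d,d), ready(d,d), ready(e,a), ready(e,b), ready(f,f)}
optimal plan length = 4; 4 > 1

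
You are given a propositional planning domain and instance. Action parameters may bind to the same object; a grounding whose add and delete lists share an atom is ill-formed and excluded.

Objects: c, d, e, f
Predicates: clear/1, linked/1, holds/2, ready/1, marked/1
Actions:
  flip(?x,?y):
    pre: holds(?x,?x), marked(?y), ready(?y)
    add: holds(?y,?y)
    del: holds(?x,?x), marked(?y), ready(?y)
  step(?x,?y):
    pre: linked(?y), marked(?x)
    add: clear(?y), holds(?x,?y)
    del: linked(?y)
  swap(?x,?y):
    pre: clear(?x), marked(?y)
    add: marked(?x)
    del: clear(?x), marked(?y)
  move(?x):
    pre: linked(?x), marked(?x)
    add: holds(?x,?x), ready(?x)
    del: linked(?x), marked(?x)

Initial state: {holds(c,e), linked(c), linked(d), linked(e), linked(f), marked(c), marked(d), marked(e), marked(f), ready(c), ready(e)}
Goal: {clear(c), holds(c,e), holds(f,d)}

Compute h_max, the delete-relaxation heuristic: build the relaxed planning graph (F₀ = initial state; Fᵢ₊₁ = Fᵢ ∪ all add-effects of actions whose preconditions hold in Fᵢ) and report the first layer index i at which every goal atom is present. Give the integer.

F0 = init (11 atoms)
F1 = F0 ∪ {clear(c), clear(d), clear(e), clear(f), holds(c,c), holds(c,d), holds(c,f), holds(d,c), holds(d,d), holds(d,e), holds(d,f), holds(e,c), holds(e,d), holds(e,e), holds(e,f), holds(f,c), holds(f,d), holds(f,e), holds(f,f), ready(d), ready(f)}  (32 atoms)
goal ⊆ F1  ⇒  h_max = 1

1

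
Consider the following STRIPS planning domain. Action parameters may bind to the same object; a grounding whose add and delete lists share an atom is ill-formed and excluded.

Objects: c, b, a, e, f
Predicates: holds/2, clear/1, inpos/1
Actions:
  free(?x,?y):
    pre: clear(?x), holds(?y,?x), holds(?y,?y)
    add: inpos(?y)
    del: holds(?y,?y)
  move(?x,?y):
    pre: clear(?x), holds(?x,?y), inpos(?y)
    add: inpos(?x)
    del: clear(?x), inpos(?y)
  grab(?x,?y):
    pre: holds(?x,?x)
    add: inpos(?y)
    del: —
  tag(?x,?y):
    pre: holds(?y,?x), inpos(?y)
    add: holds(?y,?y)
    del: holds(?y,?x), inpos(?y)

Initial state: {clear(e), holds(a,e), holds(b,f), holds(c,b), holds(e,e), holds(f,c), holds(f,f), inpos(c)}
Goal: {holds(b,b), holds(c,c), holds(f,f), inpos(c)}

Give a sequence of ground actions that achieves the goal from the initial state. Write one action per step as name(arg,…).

grab(e,b); tag(b,c); grab(c,c); tag(f,b)

1. grab(e,b)  →  {clear(e), holds(a,e), holds(b,f), holds(c,b), holds(e,e), holds(f,c), holds(f,f), inpos(b), inpos(c)}
2. tag(b,c)  →  {clear(e), holds(a,e), holds(b,f), holds(c,c), holds(e,e), holds(f,c), holds(f,f), inpos(b)}
3. grab(c,c)  →  {clear(e), holds(a,e), holds(b,f), holds(c,c), holds(e,e), holds(f,c), holds(f,f), inpos(b), inpos(c)}
4. tag(f,b)  →  {clear(e), holds(a,e), holds(b,b), holds(c,c), holds(e,e), holds(f,c), holds(f,f), inpos(c)}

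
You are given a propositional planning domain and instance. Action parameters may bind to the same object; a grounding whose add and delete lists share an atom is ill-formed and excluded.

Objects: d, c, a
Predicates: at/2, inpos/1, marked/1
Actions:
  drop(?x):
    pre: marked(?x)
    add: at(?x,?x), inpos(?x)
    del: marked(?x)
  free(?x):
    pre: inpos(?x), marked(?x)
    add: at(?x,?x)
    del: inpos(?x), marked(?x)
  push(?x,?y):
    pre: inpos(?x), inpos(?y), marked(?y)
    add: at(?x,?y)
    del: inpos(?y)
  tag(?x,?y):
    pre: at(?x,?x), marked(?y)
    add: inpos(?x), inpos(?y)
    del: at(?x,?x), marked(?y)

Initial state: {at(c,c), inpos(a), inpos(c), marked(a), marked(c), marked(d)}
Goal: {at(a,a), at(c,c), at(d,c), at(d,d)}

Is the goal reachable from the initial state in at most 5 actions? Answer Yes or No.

Yes

1. drop(d)  →  {at(c,c), at(d,d), inpos(a), inpos(c), inpos(d), marked(a), marked(c)}
2. drop(a)  →  {at(a,a), at(c,c), at(d,d), inpos(a), inpos(c), inpos(d), marked(c)}
3. push(d,c)  →  {at(a,a), at(c,c), at(d,c), at(d,d), inpos(a), inpos(d), marked(c)}
optimal plan length = 3; 3 ≤ 5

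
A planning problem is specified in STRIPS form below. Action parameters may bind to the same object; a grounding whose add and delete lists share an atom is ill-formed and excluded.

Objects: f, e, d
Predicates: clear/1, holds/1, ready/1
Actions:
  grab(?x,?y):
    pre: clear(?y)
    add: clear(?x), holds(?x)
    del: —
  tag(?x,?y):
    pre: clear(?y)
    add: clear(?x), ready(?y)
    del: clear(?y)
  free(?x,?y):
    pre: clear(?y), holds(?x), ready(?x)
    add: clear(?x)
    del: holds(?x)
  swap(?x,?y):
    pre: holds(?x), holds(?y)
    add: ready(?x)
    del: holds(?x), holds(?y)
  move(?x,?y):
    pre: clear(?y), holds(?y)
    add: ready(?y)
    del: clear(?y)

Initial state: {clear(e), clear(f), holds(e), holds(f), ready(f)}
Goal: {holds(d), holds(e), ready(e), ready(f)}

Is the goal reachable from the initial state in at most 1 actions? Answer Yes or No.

1. grab(d,f)  →  {clear(d), clear(e), clear(f), holds(d), holds(e), holds(f), ready(f)}
2. tag(f,e)  →  {clear(d), clear(f), holds(d), holds(e), holds(f), ready(e), ready(f)}
optimal plan length = 2; 2 > 1

No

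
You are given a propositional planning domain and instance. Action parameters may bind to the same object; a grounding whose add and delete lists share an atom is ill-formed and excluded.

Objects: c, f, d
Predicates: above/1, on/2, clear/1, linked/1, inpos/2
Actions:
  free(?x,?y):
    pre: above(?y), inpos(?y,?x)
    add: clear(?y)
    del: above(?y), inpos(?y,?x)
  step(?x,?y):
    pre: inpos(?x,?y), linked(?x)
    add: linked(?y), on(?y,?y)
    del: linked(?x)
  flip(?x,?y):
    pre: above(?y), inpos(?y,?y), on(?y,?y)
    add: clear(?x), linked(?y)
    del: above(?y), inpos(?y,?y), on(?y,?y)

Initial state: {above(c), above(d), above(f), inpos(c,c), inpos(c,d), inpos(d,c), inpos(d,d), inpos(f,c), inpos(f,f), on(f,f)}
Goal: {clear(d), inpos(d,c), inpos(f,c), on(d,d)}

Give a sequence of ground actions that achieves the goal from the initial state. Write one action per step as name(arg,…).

1. flip(d,f)  →  {above(c), above(d), clear(d), inpos(c,c), inpos(c,d), inpos(d,c), inpos(d,d), inpos(f,c), linked(f)}
2. step(f,c)  →  {above(c), above(d), clear(d), inpos(c,c), inpos(c,d), inpos(d,c), inpos(d,d), inpos(f,c), linked(c), on(c,c)}
3. step(c,d)  →  {above(c), above(d), clear(d), inpos(c,c), inpos(c,d), inpos(d,c), inpos(d,d), inpos(f,c), linked(d), on(c,c), on(d,d)}

flip(d,f); step(f,c); step(c,d)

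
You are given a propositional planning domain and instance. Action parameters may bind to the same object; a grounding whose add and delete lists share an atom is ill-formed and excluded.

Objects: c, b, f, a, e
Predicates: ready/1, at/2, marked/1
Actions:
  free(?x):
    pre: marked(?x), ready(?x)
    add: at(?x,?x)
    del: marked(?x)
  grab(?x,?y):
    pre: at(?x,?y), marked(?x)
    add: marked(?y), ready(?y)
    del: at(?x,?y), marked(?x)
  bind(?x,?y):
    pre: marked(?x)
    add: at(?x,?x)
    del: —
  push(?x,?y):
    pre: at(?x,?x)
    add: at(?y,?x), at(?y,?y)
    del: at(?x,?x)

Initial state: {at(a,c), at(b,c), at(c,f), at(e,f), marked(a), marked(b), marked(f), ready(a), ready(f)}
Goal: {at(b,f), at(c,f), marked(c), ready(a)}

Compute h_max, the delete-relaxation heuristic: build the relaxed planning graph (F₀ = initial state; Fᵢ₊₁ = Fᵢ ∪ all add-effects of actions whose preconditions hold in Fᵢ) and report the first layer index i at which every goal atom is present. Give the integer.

F0 = init (9 atoms)
F1 = F0 ∪ {at(a,a), at(b,b), at(f,f), marked(c), ready(c)}  (14 atoms)
F2 = F1 ∪ {at(a,b), at(a,f), at(b,a), at(b,f), at(c,a), at(c,b), at(c,c), at(e,a), at(e,b), at(e,e), at(f,a), at(f,b)}  (26 atoms)
goal ⊆ F2  ⇒  h_max = 2

2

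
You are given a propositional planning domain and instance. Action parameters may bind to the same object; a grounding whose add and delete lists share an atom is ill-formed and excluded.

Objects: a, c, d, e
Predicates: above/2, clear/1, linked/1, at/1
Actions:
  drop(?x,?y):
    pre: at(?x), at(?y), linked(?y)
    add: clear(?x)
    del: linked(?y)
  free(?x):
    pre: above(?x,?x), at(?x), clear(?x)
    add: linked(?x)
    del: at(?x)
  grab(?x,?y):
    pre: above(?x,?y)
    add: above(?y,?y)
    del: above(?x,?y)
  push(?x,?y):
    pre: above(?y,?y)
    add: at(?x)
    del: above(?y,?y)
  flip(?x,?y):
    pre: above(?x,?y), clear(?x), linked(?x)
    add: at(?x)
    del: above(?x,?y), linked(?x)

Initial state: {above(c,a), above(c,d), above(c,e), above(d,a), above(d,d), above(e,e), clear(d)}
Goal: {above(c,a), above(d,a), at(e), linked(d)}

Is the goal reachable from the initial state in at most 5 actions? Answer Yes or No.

Yes

1. push(d,e)  →  {above(c,a), above(c,d), above(c,e), above(d,a), above(d,d), at(d), clear(d)}
2. free(d)  →  {above(c,a), above(c,d), above(c,e), above(d,a), above(d,d), clear(d), linked(d)}
3. push(e,d)  →  {above(c,a), above(c,d), above(c,e), above(d,a), at(e), clear(d), linked(d)}
optimal plan length = 3; 3 ≤ 5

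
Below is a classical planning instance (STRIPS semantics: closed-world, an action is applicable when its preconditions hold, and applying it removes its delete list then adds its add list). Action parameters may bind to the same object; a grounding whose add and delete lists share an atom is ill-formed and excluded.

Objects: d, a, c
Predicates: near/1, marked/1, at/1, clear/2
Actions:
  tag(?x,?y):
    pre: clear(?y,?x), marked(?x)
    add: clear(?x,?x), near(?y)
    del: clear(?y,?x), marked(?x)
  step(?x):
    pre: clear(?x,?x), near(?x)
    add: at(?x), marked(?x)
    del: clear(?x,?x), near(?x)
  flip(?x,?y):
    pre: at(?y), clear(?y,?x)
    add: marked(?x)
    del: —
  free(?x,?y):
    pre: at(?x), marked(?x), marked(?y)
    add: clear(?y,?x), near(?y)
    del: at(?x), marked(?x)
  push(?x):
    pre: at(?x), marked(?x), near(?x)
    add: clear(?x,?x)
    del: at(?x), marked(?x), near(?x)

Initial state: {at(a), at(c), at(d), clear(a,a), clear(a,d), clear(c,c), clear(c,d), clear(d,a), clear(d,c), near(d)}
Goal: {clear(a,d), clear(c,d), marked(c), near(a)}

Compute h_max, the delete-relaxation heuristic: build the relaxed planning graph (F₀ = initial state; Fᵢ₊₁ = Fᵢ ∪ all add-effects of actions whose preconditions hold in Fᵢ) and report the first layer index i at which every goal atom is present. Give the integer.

2

F0 = init (10 atoms)
F1 = F0 ∪ {marked(a), marked(c), marked(d)}  (13 atoms)
F2 = F1 ∪ {clear(a,c), clear(c,a), clear(d,d), near(a), near(c)}  (18 atoms)
goal ⊆ F2  ⇒  h_max = 2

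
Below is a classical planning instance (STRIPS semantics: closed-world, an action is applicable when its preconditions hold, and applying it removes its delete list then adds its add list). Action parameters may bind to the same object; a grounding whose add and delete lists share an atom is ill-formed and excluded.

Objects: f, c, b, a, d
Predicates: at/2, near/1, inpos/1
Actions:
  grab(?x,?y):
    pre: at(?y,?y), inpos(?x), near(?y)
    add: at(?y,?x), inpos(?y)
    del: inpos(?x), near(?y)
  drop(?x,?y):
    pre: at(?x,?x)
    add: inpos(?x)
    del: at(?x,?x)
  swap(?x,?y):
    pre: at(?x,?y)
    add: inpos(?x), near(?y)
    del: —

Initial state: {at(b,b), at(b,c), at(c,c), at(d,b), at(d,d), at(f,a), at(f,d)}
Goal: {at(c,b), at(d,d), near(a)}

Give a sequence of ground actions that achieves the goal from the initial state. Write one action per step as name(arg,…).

1. swap(f,a)  →  {at(b,b), at(b,c), at(c,c), at(d,b), at(d,d), at(f,a), at(f,d), inpos(f), near(a)}
2. swap(b,c)  →  {at(b,b), at(b,c), at(c,c), at(d,b), at(d,d), at(f,a), at(f,d), inpos(b), inpos(f), near(a), near(c)}
3. grab(b,c)  →  {at(b,b), at(b,c), at(c,b), at(c,c), at(d,b), at(d,d), at(f,a), at(f,d), inpos(c), inpos(f), near(a)}

swap(f,a); swap(b,c); grab(b,c)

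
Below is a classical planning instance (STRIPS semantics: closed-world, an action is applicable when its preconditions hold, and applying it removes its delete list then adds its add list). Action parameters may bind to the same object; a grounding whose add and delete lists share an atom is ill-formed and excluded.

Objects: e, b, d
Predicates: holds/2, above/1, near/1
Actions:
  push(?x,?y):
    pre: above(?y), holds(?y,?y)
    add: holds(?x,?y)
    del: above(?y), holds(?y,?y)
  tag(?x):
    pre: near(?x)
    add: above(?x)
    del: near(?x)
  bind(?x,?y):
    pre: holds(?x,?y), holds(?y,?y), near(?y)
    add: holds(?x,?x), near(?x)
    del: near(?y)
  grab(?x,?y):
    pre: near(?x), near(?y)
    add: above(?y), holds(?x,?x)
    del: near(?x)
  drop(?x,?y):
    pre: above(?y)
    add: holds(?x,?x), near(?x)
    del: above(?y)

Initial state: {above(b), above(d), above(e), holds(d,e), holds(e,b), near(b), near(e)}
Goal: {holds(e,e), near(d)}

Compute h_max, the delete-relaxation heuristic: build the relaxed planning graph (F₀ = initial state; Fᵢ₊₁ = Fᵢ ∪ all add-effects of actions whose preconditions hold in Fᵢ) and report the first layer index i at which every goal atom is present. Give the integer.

F0 = init (7 atoms)
F1 = F0 ∪ {holds(b,b), holds(d,d), holds(e,e), near(d)}  (11 atoms)
goal ⊆ F1  ⇒  h_max = 1

1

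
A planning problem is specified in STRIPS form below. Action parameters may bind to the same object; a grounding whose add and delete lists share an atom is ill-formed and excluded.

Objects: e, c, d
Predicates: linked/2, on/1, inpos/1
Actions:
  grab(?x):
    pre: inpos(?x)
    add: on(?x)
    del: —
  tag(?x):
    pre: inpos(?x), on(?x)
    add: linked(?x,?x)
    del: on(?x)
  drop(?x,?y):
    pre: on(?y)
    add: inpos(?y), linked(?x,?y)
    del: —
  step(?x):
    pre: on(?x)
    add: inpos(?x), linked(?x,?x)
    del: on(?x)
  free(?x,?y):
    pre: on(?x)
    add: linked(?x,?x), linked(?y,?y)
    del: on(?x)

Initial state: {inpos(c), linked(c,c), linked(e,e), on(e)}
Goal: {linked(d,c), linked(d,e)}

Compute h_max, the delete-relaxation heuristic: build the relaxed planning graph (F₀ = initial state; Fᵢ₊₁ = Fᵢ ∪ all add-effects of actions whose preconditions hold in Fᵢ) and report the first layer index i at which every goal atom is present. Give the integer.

F0 = init (4 atoms)
F1 = F0 ∪ {inpos(e), linked(c,e), linked(d,d), linked(d,e), on(c)}  (9 atoms)
F2 = F1 ∪ {linked(d,c), linked(e,c)}  (11 atoms)
goal ⊆ F2  ⇒  h_max = 2

2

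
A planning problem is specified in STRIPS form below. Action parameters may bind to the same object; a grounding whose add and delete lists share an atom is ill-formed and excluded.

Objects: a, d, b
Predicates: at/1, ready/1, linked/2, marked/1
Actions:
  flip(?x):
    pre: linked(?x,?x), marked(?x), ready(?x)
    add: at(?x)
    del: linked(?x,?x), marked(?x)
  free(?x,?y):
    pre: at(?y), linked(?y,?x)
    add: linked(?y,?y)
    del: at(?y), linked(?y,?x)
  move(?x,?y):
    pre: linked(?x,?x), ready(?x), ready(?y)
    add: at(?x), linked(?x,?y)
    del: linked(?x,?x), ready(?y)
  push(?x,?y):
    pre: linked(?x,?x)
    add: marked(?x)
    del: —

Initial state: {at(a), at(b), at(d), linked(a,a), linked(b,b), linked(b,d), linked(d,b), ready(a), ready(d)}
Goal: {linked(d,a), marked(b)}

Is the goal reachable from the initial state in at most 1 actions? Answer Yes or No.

1. free(b,d)  →  {at(a), at(b), linked(a,a), linked(b,b), linked(b,d), linked(d,d), ready(a), ready(d)}
2. move(d,a)  →  {at(a), at(b), at(d), linked(a,a), linked(b,b), linked(b,d), linked(d,a), ready(d)}
3. push(b,a)  →  {at(a), at(b), at(d), linked(a,a), linked(b,b), linked(b,d), linked(d,a), marked(b), ready(d)}
optimal plan length = 3; 3 > 1

No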